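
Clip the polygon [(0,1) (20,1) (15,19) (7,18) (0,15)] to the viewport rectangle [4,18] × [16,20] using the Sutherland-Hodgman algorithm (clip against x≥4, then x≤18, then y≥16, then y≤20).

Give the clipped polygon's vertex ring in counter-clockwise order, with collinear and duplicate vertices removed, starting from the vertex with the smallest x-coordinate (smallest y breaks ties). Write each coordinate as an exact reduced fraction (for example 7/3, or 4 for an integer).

1. After x ≥ 4: [(4,1) (20,1) (15,19) (7,18) (4,117/7)]
2. After x ≤ 18: [(4,1) (18,1) (18,41/5) (15,19) (7,18) (4,117/7)]
3. After y ≥ 16: [(4,16) (95/6,16) (15,19) (7,18) (4,117/7)]
4. After y ≤ 20: [(4,16) (95/6,16) (15,19) (7,18) (4,117/7)]
5. Canonical ring: [(4,16) (95/6,16) (15,19) (7,18) (4,117/7)]

Clipped polygon: [(4,16) (95/6,16) (15,19) (7,18) (4,117/7)]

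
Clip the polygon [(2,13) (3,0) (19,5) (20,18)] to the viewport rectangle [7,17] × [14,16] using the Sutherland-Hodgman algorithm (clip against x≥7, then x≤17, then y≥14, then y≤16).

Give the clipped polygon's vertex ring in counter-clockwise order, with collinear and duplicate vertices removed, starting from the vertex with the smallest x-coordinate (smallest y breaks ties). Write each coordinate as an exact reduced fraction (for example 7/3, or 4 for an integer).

1. After x ≥ 7: [(7,259/18) (7,5/4) (19,5) (20,18)]
2. After x ≤ 17: [(17,103/6) (7,259/18) (7,5/4) (17,35/8)]
3. After y ≥ 14: [(17,14) (17,103/6) (7,259/18) (7,14)]
4. After y ≤ 16: [(17,14) (17,16) (64/5,16) (7,259/18) (7,14)]
5. Canonical ring: [(7,14) (17,14) (17,16) (64/5,16) (7,259/18)]

Clipped polygon: [(7,14) (17,14) (17,16) (64/5,16) (7,259/18)]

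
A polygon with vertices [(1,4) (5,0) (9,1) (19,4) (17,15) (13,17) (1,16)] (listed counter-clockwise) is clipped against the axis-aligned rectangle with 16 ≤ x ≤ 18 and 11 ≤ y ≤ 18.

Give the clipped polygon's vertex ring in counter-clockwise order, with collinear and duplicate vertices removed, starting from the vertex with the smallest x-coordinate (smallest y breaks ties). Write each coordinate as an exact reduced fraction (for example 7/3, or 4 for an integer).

Clipped polygon: [(16,11) (195/11,11) (17,15) (16,31/2)]

1. After x ≥ 16: [(16,31/10) (19,4) (17,15) (16,31/2)]
2. After x ≤ 18: [(16,31/10) (18,37/10) (18,19/2) (17,15) (16,31/2)]
3. After y ≥ 11: [(16,11) (195/11,11) (17,15) (16,31/2)]
4. After y ≤ 18: [(16,11) (195/11,11) (17,15) (16,31/2)]
5. Canonical ring: [(16,11) (195/11,11) (17,15) (16,31/2)]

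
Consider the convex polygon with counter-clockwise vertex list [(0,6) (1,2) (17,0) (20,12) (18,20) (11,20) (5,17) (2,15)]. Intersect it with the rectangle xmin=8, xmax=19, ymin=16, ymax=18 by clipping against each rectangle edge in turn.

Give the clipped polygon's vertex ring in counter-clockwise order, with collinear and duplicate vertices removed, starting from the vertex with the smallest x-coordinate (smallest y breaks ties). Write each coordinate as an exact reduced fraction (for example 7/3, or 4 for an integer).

1. After x ≥ 8: [(8,9/8) (17,0) (20,12) (18,20) (11,20) (8,37/2)]
2. After x ≤ 19: [(8,9/8) (17,0) (19,8) (19,16) (18,20) (11,20) (8,37/2)]
3. After y ≥ 16: [(8,16) (19,16) (19,16) (18,20) (11,20) (8,37/2)]
4. After y ≤ 18: [(8,18) (8,16) (19,16) (19,16) (37/2,18)]
5. Canonical ring: [(8,16) (19,16) (37/2,18) (8,18)]

Clipped polygon: [(8,16) (19,16) (37/2,18) (8,18)]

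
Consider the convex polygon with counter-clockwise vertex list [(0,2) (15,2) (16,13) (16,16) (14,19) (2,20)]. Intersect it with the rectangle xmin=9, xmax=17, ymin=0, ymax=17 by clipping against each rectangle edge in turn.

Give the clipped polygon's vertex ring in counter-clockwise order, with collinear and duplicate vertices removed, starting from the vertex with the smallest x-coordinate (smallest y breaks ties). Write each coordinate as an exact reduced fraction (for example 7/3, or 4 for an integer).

1. After x ≥ 9: [(9,2) (15,2) (16,13) (16,16) (14,19) (9,233/12)]
2. After x ≤ 17: [(9,2) (15,2) (16,13) (16,16) (14,19) (9,233/12)]
3. After y ≥ 0: [(9,2) (15,2) (16,13) (16,16) (14,19) (9,233/12)]
4. After y ≤ 17: [(9,17) (9,2) (15,2) (16,13) (16,16) (46/3,17)]
5. Canonical ring: [(9,2) (15,2) (16,13) (16,16) (46/3,17) (9,17)]

Clipped polygon: [(9,2) (15,2) (16,13) (16,16) (46/3,17) (9,17)]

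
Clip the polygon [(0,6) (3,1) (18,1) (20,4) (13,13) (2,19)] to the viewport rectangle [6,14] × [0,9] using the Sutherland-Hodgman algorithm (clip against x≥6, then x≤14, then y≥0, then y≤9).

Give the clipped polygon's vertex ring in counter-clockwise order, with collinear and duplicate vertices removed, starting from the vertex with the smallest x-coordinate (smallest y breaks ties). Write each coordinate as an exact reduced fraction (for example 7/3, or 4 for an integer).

Clipped polygon: [(6,1) (14,1) (14,9) (6,9)]

1. After x ≥ 6: [(6,1) (18,1) (20,4) (13,13) (6,185/11)]
2. After x ≤ 14: [(6,1) (14,1) (14,82/7) (13,13) (6,185/11)]
3. After y ≥ 0: [(6,1) (14,1) (14,82/7) (13,13) (6,185/11)]
4. After y ≤ 9: [(6,9) (6,1) (14,1) (14,9)]
5. Canonical ring: [(6,1) (14,1) (14,9) (6,9)]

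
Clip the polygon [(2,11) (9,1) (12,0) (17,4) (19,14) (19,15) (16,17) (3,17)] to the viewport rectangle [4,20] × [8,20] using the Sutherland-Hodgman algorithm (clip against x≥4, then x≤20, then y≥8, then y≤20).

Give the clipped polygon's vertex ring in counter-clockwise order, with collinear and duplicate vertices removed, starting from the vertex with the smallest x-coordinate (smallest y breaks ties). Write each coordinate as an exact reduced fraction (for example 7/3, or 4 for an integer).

1. After x ≥ 4: [(4,57/7) (9,1) (12,0) (17,4) (19,14) (19,15) (16,17) (4,17)]
2. After x ≤ 20: [(4,57/7) (9,1) (12,0) (17,4) (19,14) (19,15) (16,17) (4,17)]
3. After y ≥ 8: [(4,57/7) (41/10,8) (89/5,8) (19,14) (19,15) (16,17) (4,17)]
4. After y ≤ 20: [(4,57/7) (41/10,8) (89/5,8) (19,14) (19,15) (16,17) (4,17)]
5. Canonical ring: [(4,57/7) (41/10,8) (89/5,8) (19,14) (19,15) (16,17) (4,17)]

Clipped polygon: [(4,57/7) (41/10,8) (89/5,8) (19,14) (19,15) (16,17) (4,17)]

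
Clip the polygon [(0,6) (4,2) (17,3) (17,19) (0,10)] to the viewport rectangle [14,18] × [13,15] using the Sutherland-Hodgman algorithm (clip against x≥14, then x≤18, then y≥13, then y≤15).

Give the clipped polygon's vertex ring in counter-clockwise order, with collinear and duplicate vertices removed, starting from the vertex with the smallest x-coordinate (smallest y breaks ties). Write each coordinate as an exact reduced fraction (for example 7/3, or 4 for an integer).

1. After x ≥ 14: [(14,36/13) (17,3) (17,19) (14,296/17)]
2. After x ≤ 18: [(14,36/13) (17,3) (17,19) (14,296/17)]
3. After y ≥ 13: [(14,13) (17,13) (17,19) (14,296/17)]
4. After y ≤ 15: [(14,15) (14,13) (17,13) (17,15)]
5. Canonical ring: [(14,13) (17,13) (17,15) (14,15)]

Clipped polygon: [(14,13) (17,13) (17,15) (14,15)]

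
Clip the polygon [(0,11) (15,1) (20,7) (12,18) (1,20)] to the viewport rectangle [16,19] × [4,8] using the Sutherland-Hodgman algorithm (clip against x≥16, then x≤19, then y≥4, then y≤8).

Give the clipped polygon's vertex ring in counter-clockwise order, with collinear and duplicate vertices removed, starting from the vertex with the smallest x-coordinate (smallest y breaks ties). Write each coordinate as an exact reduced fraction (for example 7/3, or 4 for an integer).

Clipped polygon: [(16,4) (35/2,4) (19,29/5) (19,8) (16,8)]

1. After x ≥ 16: [(16,11/5) (20,7) (16,25/2)]
2. After x ≤ 19: [(16,11/5) (19,29/5) (19,67/8) (16,25/2)]
3. After y ≥ 4: [(16,4) (35/2,4) (19,29/5) (19,67/8) (16,25/2)]
4. After y ≤ 8: [(16,8) (16,4) (35/2,4) (19,29/5) (19,8)]
5. Canonical ring: [(16,4) (35/2,4) (19,29/5) (19,8) (16,8)]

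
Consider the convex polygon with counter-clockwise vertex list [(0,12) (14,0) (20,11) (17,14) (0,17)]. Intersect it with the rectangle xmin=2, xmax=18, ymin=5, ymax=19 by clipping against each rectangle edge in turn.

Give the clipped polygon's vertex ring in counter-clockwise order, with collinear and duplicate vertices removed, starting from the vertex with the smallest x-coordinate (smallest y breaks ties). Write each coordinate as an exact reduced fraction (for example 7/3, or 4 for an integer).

1. After x ≥ 2: [(2,72/7) (14,0) (20,11) (17,14) (2,283/17)]
2. After x ≤ 18: [(2,72/7) (14,0) (18,22/3) (18,13) (17,14) (2,283/17)]
3. After y ≥ 5: [(2,72/7) (49/6,5) (184/11,5) (18,22/3) (18,13) (17,14) (2,283/17)]
4. After y ≤ 19: [(2,72/7) (49/6,5) (184/11,5) (18,22/3) (18,13) (17,14) (2,283/17)]
5. Canonical ring: [(2,72/7) (49/6,5) (184/11,5) (18,22/3) (18,13) (17,14) (2,283/17)]

Clipped polygon: [(2,72/7) (49/6,5) (184/11,5) (18,22/3) (18,13) (17,14) (2,283/17)]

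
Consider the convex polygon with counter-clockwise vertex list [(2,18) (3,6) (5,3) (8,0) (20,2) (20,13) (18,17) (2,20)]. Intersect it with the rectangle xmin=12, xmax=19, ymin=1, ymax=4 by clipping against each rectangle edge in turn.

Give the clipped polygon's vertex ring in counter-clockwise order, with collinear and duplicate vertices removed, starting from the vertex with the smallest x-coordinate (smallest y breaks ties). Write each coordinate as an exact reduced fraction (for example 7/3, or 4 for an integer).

1. After x ≥ 12: [(12,2/3) (20,2) (20,13) (18,17) (12,145/8)]
2. After x ≤ 19: [(12,2/3) (19,11/6) (19,15) (18,17) (12,145/8)]
3. After y ≥ 1: [(12,1) (14,1) (19,11/6) (19,15) (18,17) (12,145/8)]
4. After y ≤ 4: [(12,4) (12,1) (14,1) (19,11/6) (19,4)]
5. Canonical ring: [(12,1) (14,1) (19,11/6) (19,4) (12,4)]

Clipped polygon: [(12,1) (14,1) (19,11/6) (19,4) (12,4)]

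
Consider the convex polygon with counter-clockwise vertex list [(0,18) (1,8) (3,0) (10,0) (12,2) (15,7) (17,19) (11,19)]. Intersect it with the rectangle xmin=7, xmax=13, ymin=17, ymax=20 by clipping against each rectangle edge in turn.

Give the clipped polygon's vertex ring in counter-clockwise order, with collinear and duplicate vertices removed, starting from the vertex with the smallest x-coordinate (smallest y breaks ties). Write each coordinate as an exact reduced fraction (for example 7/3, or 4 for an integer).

Clipped polygon: [(7,17) (13,17) (13,19) (11,19) (7,205/11)]

1. After x ≥ 7: [(7,205/11) (7,0) (10,0) (12,2) (15,7) (17,19) (11,19)]
2. After x ≤ 13: [(7,205/11) (7,0) (10,0) (12,2) (13,11/3) (13,19) (11,19)]
3. After y ≥ 17: [(7,205/11) (7,17) (13,17) (13,19) (11,19)]
4. After y ≤ 20: [(7,205/11) (7,17) (13,17) (13,19) (11,19)]
5. Canonical ring: [(7,17) (13,17) (13,19) (11,19) (7,205/11)]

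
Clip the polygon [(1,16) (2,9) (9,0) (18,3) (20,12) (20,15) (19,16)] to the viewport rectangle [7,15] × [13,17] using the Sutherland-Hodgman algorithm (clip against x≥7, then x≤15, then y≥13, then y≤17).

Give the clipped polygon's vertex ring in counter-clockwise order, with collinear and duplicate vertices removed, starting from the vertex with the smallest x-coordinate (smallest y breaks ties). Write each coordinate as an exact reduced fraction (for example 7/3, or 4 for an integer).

Clipped polygon: [(7,13) (15,13) (15,16) (7,16)]

1. After x ≥ 7: [(7,16) (7,18/7) (9,0) (18,3) (20,12) (20,15) (19,16)]
2. After x ≤ 15: [(15,16) (7,16) (7,18/7) (9,0) (15,2)]
3. After y ≥ 13: [(15,13) (15,16) (7,16) (7,13)]
4. After y ≤ 17: [(15,13) (15,16) (7,16) (7,13)]
5. Canonical ring: [(7,13) (15,13) (15,16) (7,16)]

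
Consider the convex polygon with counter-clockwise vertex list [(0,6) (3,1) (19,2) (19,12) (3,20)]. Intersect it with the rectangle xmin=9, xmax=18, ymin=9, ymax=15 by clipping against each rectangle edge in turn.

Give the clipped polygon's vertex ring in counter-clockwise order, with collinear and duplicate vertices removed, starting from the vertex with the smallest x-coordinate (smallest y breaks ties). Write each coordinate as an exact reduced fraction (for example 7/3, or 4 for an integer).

1. After x ≥ 9: [(9,11/8) (19,2) (19,12) (9,17)]
2. After x ≤ 18: [(9,11/8) (18,31/16) (18,25/2) (9,17)]
3. After y ≥ 9: [(9,9) (18,9) (18,25/2) (9,17)]
4. After y ≤ 15: [(9,15) (9,9) (18,9) (18,25/2) (13,15)]
5. Canonical ring: [(9,9) (18,9) (18,25/2) (13,15) (9,15)]

Clipped polygon: [(9,9) (18,9) (18,25/2) (13,15) (9,15)]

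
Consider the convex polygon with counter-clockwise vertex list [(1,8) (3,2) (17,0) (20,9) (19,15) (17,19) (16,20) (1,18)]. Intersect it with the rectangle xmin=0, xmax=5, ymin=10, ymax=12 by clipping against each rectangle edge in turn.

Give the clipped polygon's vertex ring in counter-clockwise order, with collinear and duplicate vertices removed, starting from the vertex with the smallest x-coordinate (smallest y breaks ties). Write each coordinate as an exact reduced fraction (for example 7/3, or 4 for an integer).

1. After x ≥ 0: [(1,8) (3,2) (17,0) (20,9) (19,15) (17,19) (16,20) (1,18)]
2. After x ≤ 5: [(1,8) (3,2) (5,12/7) (5,278/15) (1,18)]
3. After y ≥ 10: [(1,10) (5,10) (5,278/15) (1,18)]
4. After y ≤ 12: [(1,12) (1,10) (5,10) (5,12)]
5. Canonical ring: [(1,10) (5,10) (5,12) (1,12)]

Clipped polygon: [(1,10) (5,10) (5,12) (1,12)]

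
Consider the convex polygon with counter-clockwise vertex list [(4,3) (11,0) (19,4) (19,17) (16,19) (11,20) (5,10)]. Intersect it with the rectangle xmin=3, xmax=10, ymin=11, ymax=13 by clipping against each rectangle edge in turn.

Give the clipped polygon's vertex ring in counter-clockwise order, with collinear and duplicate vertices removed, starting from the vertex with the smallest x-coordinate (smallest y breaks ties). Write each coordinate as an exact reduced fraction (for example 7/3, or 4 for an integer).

1. After x ≥ 3: [(4,3) (11,0) (19,4) (19,17) (16,19) (11,20) (5,10)]
2. After x ≤ 10: [(4,3) (10,3/7) (10,55/3) (5,10)]
3. After y ≥ 11: [(10,11) (10,55/3) (28/5,11)]
4. After y ≤ 13: [(10,11) (10,13) (34/5,13) (28/5,11)]
5. Canonical ring: [(28/5,11) (10,11) (10,13) (34/5,13)]

Clipped polygon: [(28/5,11) (10,11) (10,13) (34/5,13)]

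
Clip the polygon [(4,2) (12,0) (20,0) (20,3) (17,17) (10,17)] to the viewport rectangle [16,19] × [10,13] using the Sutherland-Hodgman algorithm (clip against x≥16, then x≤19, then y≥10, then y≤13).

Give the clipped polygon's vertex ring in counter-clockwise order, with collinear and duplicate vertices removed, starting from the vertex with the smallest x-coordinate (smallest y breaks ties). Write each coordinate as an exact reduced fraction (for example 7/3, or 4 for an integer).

Clipped polygon: [(16,10) (37/2,10) (125/7,13) (16,13)]

1. After x ≥ 16: [(16,0) (20,0) (20,3) (17,17) (16,17)]
2. After x ≤ 19: [(16,0) (19,0) (19,23/3) (17,17) (16,17)]
3. After y ≥ 10: [(16,10) (37/2,10) (17,17) (16,17)]
4. After y ≤ 13: [(16,13) (16,10) (37/2,10) (125/7,13)]
5. Canonical ring: [(16,10) (37/2,10) (125/7,13) (16,13)]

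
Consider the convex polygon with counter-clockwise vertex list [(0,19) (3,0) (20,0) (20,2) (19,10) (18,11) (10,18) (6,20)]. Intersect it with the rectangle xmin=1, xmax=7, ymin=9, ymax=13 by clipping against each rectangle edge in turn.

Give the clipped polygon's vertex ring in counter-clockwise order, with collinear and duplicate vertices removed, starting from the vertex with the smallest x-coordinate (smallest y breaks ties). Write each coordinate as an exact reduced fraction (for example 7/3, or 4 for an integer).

Clipped polygon: [(1,38/3) (30/19,9) (7,9) (7,13) (1,13)]

1. After x ≥ 1: [(1,115/6) (1,38/3) (3,0) (20,0) (20,2) (19,10) (18,11) (10,18) (6,20)]
2. After x ≤ 7: [(1,115/6) (1,38/3) (3,0) (7,0) (7,39/2) (6,20)]
3. After y ≥ 9: [(1,115/6) (1,38/3) (30/19,9) (7,9) (7,39/2) (6,20)]
4. After y ≤ 13: [(1,13) (1,38/3) (30/19,9) (7,9) (7,13)]
5. Canonical ring: [(1,38/3) (30/19,9) (7,9) (7,13) (1,13)]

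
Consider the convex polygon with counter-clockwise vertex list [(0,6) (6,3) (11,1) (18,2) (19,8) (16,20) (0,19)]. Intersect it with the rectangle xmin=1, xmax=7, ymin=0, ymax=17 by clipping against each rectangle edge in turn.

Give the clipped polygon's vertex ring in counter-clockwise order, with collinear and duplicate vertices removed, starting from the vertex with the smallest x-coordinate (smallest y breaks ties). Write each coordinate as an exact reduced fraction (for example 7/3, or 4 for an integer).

1. After x ≥ 1: [(1,11/2) (6,3) (11,1) (18,2) (19,8) (16,20) (1,305/16)]
2. After x ≤ 7: [(1,11/2) (6,3) (7,13/5) (7,311/16) (1,305/16)]
3. After y ≥ 0: [(1,11/2) (6,3) (7,13/5) (7,311/16) (1,305/16)]
4. After y ≤ 17: [(1,17) (1,11/2) (6,3) (7,13/5) (7,17)]
5. Canonical ring: [(1,11/2) (6,3) (7,13/5) (7,17) (1,17)]

Clipped polygon: [(1,11/2) (6,3) (7,13/5) (7,17) (1,17)]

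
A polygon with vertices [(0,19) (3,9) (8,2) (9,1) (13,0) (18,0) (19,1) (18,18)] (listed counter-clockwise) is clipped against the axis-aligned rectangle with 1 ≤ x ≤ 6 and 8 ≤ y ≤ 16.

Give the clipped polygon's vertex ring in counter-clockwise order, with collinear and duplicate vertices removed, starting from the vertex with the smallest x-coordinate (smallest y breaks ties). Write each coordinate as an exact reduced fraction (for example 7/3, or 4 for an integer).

Clipped polygon: [(1,47/3) (3,9) (26/7,8) (6,8) (6,16) (1,16)]

1. After x ≥ 1: [(1,341/18) (1,47/3) (3,9) (8,2) (9,1) (13,0) (18,0) (19,1) (18,18)]
2. After x ≤ 6: [(6,56/3) (1,341/18) (1,47/3) (3,9) (6,24/5)]
3. After y ≥ 8: [(6,8) (6,56/3) (1,341/18) (1,47/3) (3,9) (26/7,8)]
4. After y ≤ 16: [(6,8) (6,16) (1,16) (1,47/3) (3,9) (26/7,8)]
5. Canonical ring: [(1,47/3) (3,9) (26/7,8) (6,8) (6,16) (1,16)]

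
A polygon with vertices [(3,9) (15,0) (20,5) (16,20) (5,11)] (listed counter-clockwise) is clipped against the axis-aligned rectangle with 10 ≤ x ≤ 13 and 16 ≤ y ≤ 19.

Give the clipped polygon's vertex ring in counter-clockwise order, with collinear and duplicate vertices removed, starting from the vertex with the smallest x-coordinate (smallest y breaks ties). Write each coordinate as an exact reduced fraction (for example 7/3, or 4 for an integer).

Clipped polygon: [(100/9,16) (13,16) (13,193/11)]

1. After x ≥ 10: [(10,15/4) (15,0) (20,5) (16,20) (10,166/11)]
2. After x ≤ 13: [(10,15/4) (13,3/2) (13,193/11) (10,166/11)]
3. After y ≥ 16: [(13,16) (13,193/11) (100/9,16)]
4. After y ≤ 19: [(13,16) (13,193/11) (100/9,16)]
5. Canonical ring: [(100/9,16) (13,16) (13,193/11)]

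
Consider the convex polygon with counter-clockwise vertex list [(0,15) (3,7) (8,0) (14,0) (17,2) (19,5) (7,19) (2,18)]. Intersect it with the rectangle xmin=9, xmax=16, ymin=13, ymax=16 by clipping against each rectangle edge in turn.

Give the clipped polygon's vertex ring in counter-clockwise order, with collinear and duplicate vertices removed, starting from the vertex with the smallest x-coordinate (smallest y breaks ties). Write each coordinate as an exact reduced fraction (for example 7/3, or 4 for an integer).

Clipped polygon: [(9,13) (85/7,13) (67/7,16) (9,16)]

1. After x ≥ 9: [(9,0) (14,0) (17,2) (19,5) (9,50/3)]
2. After x ≤ 16: [(9,0) (14,0) (16,4/3) (16,17/2) (9,50/3)]
3. After y ≥ 13: [(9,13) (85/7,13) (9,50/3)]
4. After y ≤ 16: [(9,16) (9,13) (85/7,13) (67/7,16)]
5. Canonical ring: [(9,13) (85/7,13) (67/7,16) (9,16)]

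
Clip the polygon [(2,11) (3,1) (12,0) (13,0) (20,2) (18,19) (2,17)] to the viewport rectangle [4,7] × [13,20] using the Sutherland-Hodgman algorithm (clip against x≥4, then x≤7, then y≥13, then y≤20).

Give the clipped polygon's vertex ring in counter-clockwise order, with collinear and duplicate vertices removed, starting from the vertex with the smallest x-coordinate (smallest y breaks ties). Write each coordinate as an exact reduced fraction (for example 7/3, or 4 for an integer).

1. After x ≥ 4: [(4,8/9) (12,0) (13,0) (20,2) (18,19) (4,69/4)]
2. After x ≤ 7: [(4,8/9) (7,5/9) (7,141/8) (4,69/4)]
3. After y ≥ 13: [(4,13) (7,13) (7,141/8) (4,69/4)]
4. After y ≤ 20: [(4,13) (7,13) (7,141/8) (4,69/4)]
5. Canonical ring: [(4,13) (7,13) (7,141/8) (4,69/4)]

Clipped polygon: [(4,13) (7,13) (7,141/8) (4,69/4)]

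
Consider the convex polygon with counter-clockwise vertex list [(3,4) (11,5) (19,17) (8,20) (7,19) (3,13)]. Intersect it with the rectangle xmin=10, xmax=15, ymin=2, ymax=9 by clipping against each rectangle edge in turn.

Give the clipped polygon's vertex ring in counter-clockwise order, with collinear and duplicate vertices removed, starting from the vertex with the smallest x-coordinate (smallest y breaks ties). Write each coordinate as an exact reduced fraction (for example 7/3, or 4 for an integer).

Clipped polygon: [(10,39/8) (11,5) (41/3,9) (10,9)]

1. After x ≥ 10: [(10,39/8) (11,5) (19,17) (10,214/11)]
2. After x ≤ 15: [(10,39/8) (11,5) (15,11) (15,199/11) (10,214/11)]
3. After y ≥ 2: [(10,39/8) (11,5) (15,11) (15,199/11) (10,214/11)]
4. After y ≤ 9: [(10,9) (10,39/8) (11,5) (41/3,9)]
5. Canonical ring: [(10,39/8) (11,5) (41/3,9) (10,9)]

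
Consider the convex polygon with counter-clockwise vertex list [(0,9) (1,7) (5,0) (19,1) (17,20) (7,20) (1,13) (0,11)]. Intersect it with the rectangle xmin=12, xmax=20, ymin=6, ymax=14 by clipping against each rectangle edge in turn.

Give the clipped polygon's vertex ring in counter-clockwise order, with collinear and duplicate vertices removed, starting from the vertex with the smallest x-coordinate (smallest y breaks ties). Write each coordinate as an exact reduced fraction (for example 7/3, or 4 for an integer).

Clipped polygon: [(12,6) (351/19,6) (335/19,14) (12,14)]

1. After x ≥ 12: [(12,1/2) (19,1) (17,20) (12,20)]
2. After x ≤ 20: [(12,1/2) (19,1) (17,20) (12,20)]
3. After y ≥ 6: [(12,6) (351/19,6) (17,20) (12,20)]
4. After y ≤ 14: [(12,14) (12,6) (351/19,6) (335/19,14)]
5. Canonical ring: [(12,6) (351/19,6) (335/19,14) (12,14)]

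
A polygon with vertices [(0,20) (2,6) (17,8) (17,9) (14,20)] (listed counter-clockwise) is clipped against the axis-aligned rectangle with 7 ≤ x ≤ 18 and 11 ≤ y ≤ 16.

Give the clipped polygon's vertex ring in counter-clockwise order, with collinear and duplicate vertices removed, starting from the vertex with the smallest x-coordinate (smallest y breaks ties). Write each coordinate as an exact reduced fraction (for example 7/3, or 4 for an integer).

1. After x ≥ 7: [(7,20) (7,20/3) (17,8) (17,9) (14,20)]
2. After x ≤ 18: [(7,20) (7,20/3) (17,8) (17,9) (14,20)]
3. After y ≥ 11: [(7,20) (7,11) (181/11,11) (14,20)]
4. After y ≤ 16: [(7,16) (7,11) (181/11,11) (166/11,16)]
5. Canonical ring: [(7,11) (181/11,11) (166/11,16) (7,16)]

Clipped polygon: [(7,11) (181/11,11) (166/11,16) (7,16)]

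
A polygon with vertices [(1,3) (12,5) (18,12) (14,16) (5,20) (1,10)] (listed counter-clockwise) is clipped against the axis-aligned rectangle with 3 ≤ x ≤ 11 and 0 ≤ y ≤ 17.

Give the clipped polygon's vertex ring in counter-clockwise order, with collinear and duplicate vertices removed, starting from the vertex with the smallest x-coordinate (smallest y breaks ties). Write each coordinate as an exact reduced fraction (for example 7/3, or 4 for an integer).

Clipped polygon: [(3,37/11) (11,53/11) (11,17) (19/5,17) (3,15)]

1. After x ≥ 3: [(3,37/11) (12,5) (18,12) (14,16) (5,20) (3,15)]
2. After x ≤ 11: [(3,37/11) (11,53/11) (11,52/3) (5,20) (3,15)]
3. After y ≥ 0: [(3,37/11) (11,53/11) (11,52/3) (5,20) (3,15)]
4. After y ≤ 17: [(3,37/11) (11,53/11) (11,17) (19/5,17) (3,15)]
5. Canonical ring: [(3,37/11) (11,53/11) (11,17) (19/5,17) (3,15)]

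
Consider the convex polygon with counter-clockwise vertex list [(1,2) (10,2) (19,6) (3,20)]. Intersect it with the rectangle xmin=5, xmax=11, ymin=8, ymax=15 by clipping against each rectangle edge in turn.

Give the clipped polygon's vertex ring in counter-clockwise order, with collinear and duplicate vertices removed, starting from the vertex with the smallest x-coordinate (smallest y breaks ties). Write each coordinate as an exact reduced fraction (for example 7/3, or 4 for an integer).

1. After x ≥ 5: [(5,2) (10,2) (19,6) (5,73/4)]
2. After x ≤ 11: [(5,2) (10,2) (11,22/9) (11,13) (5,73/4)]
3. After y ≥ 8: [(5,8) (11,8) (11,13) (5,73/4)]
4. After y ≤ 15: [(5,15) (5,8) (11,8) (11,13) (61/7,15)]
5. Canonical ring: [(5,8) (11,8) (11,13) (61/7,15) (5,15)]

Clipped polygon: [(5,8) (11,8) (11,13) (61/7,15) (5,15)]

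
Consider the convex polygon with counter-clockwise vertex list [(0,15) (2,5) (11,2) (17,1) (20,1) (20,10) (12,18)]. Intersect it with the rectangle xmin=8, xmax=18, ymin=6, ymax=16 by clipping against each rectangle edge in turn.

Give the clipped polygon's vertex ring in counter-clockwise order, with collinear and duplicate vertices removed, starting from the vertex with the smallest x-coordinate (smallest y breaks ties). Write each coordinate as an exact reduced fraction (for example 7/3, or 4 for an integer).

Clipped polygon: [(8,6) (18,6) (18,12) (14,16) (8,16)]

1. After x ≥ 8: [(8,17) (8,3) (11,2) (17,1) (20,1) (20,10) (12,18)]
2. After x ≤ 18: [(8,17) (8,3) (11,2) (17,1) (18,1) (18,12) (12,18)]
3. After y ≥ 6: [(8,17) (8,6) (18,6) (18,12) (12,18)]
4. After y ≤ 16: [(8,16) (8,6) (18,6) (18,12) (14,16)]
5. Canonical ring: [(8,6) (18,6) (18,12) (14,16) (8,16)]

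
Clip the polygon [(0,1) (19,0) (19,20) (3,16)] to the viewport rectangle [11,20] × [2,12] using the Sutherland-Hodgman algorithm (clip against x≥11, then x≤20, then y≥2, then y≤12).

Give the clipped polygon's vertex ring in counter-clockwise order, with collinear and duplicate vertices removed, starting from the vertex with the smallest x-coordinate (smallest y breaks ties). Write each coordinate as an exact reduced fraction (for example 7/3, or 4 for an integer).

Clipped polygon: [(11,2) (19,2) (19,12) (11,12)]

1. After x ≥ 11: [(11,8/19) (19,0) (19,20) (11,18)]
2. After x ≤ 20: [(11,8/19) (19,0) (19,20) (11,18)]
3. After y ≥ 2: [(11,2) (19,2) (19,20) (11,18)]
4. After y ≤ 12: [(11,12) (11,2) (19,2) (19,12)]
5. Canonical ring: [(11,2) (19,2) (19,12) (11,12)]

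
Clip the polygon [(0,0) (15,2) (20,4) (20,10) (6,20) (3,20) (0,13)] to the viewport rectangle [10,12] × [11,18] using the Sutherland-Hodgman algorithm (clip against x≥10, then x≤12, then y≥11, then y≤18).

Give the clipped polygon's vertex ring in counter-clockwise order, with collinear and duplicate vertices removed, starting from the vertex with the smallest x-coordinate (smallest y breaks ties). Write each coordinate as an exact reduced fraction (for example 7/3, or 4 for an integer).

1. After x ≥ 10: [(10,4/3) (15,2) (20,4) (20,10) (10,120/7)]
2. After x ≤ 12: [(10,4/3) (12,8/5) (12,110/7) (10,120/7)]
3. After y ≥ 11: [(10,11) (12,11) (12,110/7) (10,120/7)]
4. After y ≤ 18: [(10,11) (12,11) (12,110/7) (10,120/7)]
5. Canonical ring: [(10,11) (12,11) (12,110/7) (10,120/7)]

Clipped polygon: [(10,11) (12,11) (12,110/7) (10,120/7)]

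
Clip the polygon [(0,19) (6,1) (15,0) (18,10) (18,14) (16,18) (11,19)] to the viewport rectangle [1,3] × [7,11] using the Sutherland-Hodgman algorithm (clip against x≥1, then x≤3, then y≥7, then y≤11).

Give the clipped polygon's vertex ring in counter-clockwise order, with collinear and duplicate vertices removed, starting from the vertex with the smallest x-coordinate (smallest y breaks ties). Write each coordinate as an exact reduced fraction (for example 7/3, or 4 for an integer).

Clipped polygon: [(8/3,11) (3,10) (3,11)]

1. After x ≥ 1: [(1,19) (1,16) (6,1) (15,0) (18,10) (18,14) (16,18) (11,19)]
2. After x ≤ 3: [(3,19) (1,19) (1,16) (3,10)]
3. After y ≥ 7: [(3,19) (1,19) (1,16) (3,10)]
4. After y ≤ 11: [(3,11) (8/3,11) (3,10)]
5. Canonical ring: [(8/3,11) (3,10) (3,11)]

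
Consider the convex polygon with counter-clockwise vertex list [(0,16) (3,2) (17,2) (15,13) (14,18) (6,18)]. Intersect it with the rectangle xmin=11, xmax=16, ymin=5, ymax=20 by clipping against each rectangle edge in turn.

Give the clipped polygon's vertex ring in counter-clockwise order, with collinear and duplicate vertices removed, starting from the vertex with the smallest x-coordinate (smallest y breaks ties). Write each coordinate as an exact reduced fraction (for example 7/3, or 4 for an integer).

1. After x ≥ 11: [(11,2) (17,2) (15,13) (14,18) (11,18)]
2. After x ≤ 16: [(11,2) (16,2) (16,15/2) (15,13) (14,18) (11,18)]
3. After y ≥ 5: [(11,5) (16,5) (16,15/2) (15,13) (14,18) (11,18)]
4. After y ≤ 20: [(11,5) (16,5) (16,15/2) (15,13) (14,18) (11,18)]
5. Canonical ring: [(11,5) (16,5) (16,15/2) (15,13) (14,18) (11,18)]

Clipped polygon: [(11,5) (16,5) (16,15/2) (15,13) (14,18) (11,18)]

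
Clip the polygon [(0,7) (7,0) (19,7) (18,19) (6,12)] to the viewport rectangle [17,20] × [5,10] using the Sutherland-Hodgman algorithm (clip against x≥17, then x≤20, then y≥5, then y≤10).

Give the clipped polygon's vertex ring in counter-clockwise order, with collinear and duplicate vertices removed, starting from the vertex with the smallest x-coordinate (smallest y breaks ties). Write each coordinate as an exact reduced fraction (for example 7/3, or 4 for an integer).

1. After x ≥ 17: [(17,35/6) (19,7) (18,19) (17,221/12)]
2. After x ≤ 20: [(17,35/6) (19,7) (18,19) (17,221/12)]
3. After y ≥ 5: [(17,35/6) (19,7) (18,19) (17,221/12)]
4. After y ≤ 10: [(17,10) (17,35/6) (19,7) (75/4,10)]
5. Canonical ring: [(17,35/6) (19,7) (75/4,10) (17,10)]

Clipped polygon: [(17,35/6) (19,7) (75/4,10) (17,10)]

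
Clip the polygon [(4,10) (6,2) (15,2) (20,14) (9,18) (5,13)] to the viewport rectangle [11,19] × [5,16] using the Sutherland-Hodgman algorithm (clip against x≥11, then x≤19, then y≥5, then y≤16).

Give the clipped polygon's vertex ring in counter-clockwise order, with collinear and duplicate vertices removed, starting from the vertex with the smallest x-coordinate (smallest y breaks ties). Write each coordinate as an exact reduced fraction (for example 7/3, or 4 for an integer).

Clipped polygon: [(11,5) (65/4,5) (19,58/5) (19,158/11) (29/2,16) (11,16)]

1. After x ≥ 11: [(11,2) (15,2) (20,14) (11,190/11)]
2. After x ≤ 19: [(11,2) (15,2) (19,58/5) (19,158/11) (11,190/11)]
3. After y ≥ 5: [(11,5) (65/4,5) (19,58/5) (19,158/11) (11,190/11)]
4. After y ≤ 16: [(11,16) (11,5) (65/4,5) (19,58/5) (19,158/11) (29/2,16)]
5. Canonical ring: [(11,5) (65/4,5) (19,58/5) (19,158/11) (29/2,16) (11,16)]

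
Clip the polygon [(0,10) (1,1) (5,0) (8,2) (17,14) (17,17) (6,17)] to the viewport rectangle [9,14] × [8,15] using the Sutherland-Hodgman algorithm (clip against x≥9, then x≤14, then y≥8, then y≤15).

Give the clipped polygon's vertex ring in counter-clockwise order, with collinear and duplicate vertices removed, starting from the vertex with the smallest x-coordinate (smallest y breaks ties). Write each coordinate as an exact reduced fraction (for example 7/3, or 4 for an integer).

Clipped polygon: [(9,8) (25/2,8) (14,10) (14,15) (9,15)]

1. After x ≥ 9: [(9,10/3) (17,14) (17,17) (9,17)]
2. After x ≤ 14: [(9,10/3) (14,10) (14,17) (9,17)]
3. After y ≥ 8: [(9,8) (25/2,8) (14,10) (14,17) (9,17)]
4. After y ≤ 15: [(9,15) (9,8) (25/2,8) (14,10) (14,15)]
5. Canonical ring: [(9,8) (25/2,8) (14,10) (14,15) (9,15)]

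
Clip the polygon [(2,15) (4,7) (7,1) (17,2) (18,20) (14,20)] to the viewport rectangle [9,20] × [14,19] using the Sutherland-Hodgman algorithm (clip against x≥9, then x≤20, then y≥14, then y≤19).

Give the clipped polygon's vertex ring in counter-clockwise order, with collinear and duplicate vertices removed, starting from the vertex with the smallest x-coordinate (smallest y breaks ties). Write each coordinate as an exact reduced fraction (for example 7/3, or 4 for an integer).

1. After x ≥ 9: [(9,215/12) (9,6/5) (17,2) (18,20) (14,20)]
2. After x ≤ 20: [(9,215/12) (9,6/5) (17,2) (18,20) (14,20)]
3. After y ≥ 14: [(9,215/12) (9,14) (53/3,14) (18,20) (14,20)]
4. After y ≤ 19: [(58/5,19) (9,215/12) (9,14) (53/3,14) (323/18,19)]
5. Canonical ring: [(9,14) (53/3,14) (323/18,19) (58/5,19) (9,215/12)]

Clipped polygon: [(9,14) (53/3,14) (323/18,19) (58/5,19) (9,215/12)]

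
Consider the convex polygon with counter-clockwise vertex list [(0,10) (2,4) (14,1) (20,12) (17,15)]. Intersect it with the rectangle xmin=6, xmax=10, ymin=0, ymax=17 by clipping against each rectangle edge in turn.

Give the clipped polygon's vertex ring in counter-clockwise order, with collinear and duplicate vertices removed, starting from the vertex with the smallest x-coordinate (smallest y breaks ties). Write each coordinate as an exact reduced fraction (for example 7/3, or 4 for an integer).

Clipped polygon: [(6,3) (10,2) (10,220/17) (6,200/17)]

1. After x ≥ 6: [(6,200/17) (6,3) (14,1) (20,12) (17,15)]
2. After x ≤ 10: [(10,220/17) (6,200/17) (6,3) (10,2)]
3. After y ≥ 0: [(10,220/17) (6,200/17) (6,3) (10,2)]
4. After y ≤ 17: [(10,220/17) (6,200/17) (6,3) (10,2)]
5. Canonical ring: [(6,3) (10,2) (10,220/17) (6,200/17)]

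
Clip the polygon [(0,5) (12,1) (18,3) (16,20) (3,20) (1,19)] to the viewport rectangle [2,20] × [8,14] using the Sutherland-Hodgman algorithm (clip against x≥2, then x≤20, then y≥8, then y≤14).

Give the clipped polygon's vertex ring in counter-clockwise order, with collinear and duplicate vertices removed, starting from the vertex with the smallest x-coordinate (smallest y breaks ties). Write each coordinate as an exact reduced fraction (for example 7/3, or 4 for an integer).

Clipped polygon: [(2,8) (296/17,8) (284/17,14) (2,14)]

1. After x ≥ 2: [(2,13/3) (12,1) (18,3) (16,20) (3,20) (2,39/2)]
2. After x ≤ 20: [(2,13/3) (12,1) (18,3) (16,20) (3,20) (2,39/2)]
3. After y ≥ 8: [(2,8) (296/17,8) (16,20) (3,20) (2,39/2)]
4. After y ≤ 14: [(2,14) (2,8) (296/17,8) (284/17,14)]
5. Canonical ring: [(2,8) (296/17,8) (284/17,14) (2,14)]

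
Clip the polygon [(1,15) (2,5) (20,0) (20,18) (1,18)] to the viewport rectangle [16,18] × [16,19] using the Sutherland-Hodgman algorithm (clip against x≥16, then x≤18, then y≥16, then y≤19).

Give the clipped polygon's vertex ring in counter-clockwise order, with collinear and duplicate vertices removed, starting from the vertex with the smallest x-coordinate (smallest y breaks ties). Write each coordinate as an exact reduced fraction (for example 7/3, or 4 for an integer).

1. After x ≥ 16: [(16,10/9) (20,0) (20,18) (16,18)]
2. After x ≤ 18: [(16,10/9) (18,5/9) (18,18) (16,18)]
3. After y ≥ 16: [(16,16) (18,16) (18,18) (16,18)]
4. After y ≤ 19: [(16,16) (18,16) (18,18) (16,18)]
5. Canonical ring: [(16,16) (18,16) (18,18) (16,18)]

Clipped polygon: [(16,16) (18,16) (18,18) (16,18)]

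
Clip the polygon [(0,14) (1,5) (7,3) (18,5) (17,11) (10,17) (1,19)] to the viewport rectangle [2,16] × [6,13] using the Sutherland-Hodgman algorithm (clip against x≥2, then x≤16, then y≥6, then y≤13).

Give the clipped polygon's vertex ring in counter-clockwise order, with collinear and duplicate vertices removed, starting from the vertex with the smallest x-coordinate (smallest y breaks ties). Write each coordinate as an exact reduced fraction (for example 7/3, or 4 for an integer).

Clipped polygon: [(2,6) (16,6) (16,83/7) (44/3,13) (2,13)]

1. After x ≥ 2: [(2,14/3) (7,3) (18,5) (17,11) (10,17) (2,169/9)]
2. After x ≤ 16: [(2,14/3) (7,3) (16,51/11) (16,83/7) (10,17) (2,169/9)]
3. After y ≥ 6: [(2,6) (16,6) (16,83/7) (10,17) (2,169/9)]
4. After y ≤ 13: [(2,13) (2,6) (16,6) (16,83/7) (44/3,13)]
5. Canonical ring: [(2,6) (16,6) (16,83/7) (44/3,13) (2,13)]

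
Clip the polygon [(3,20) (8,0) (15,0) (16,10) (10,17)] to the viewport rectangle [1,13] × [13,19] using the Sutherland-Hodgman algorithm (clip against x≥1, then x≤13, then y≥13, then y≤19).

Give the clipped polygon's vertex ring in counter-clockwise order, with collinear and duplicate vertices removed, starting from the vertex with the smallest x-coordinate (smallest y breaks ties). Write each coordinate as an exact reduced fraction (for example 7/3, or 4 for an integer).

Clipped polygon: [(13/4,19) (19/4,13) (13,13) (13,27/2) (10,17) (16/3,19)]

1. After x ≥ 1: [(3,20) (8,0) (15,0) (16,10) (10,17)]
2. After x ≤ 13: [(3,20) (8,0) (13,0) (13,27/2) (10,17)]
3. After y ≥ 13: [(3,20) (19/4,13) (13,13) (13,27/2) (10,17)]
4. After y ≤ 19: [(16/3,19) (13/4,19) (19/4,13) (13,13) (13,27/2) (10,17)]
5. Canonical ring: [(13/4,19) (19/4,13) (13,13) (13,27/2) (10,17) (16/3,19)]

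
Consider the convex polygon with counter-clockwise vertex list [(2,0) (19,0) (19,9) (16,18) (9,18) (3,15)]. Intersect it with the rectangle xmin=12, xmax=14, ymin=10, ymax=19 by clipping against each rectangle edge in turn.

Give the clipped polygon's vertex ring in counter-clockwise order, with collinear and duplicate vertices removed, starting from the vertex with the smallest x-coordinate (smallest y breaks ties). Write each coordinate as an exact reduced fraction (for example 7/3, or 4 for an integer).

1. After x ≥ 12: [(12,0) (19,0) (19,9) (16,18) (12,18)]
2. After x ≤ 14: [(12,0) (14,0) (14,18) (12,18)]
3. After y ≥ 10: [(12,10) (14,10) (14,18) (12,18)]
4. After y ≤ 19: [(12,10) (14,10) (14,18) (12,18)]
5. Canonical ring: [(12,10) (14,10) (14,18) (12,18)]

Clipped polygon: [(12,10) (14,10) (14,18) (12,18)]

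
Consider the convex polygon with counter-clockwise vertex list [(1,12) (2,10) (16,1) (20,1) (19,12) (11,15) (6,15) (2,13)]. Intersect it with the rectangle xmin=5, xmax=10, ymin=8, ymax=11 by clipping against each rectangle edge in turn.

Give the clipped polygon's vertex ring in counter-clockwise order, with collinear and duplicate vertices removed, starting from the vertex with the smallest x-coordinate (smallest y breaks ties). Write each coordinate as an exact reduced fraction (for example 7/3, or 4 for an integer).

1. After x ≥ 5: [(5,113/14) (16,1) (20,1) (19,12) (11,15) (6,15) (5,29/2)]
2. After x ≤ 10: [(5,113/14) (10,34/7) (10,15) (6,15) (5,29/2)]
3. After y ≥ 8: [(5,113/14) (46/9,8) (10,8) (10,15) (6,15) (5,29/2)]
4. After y ≤ 11: [(5,11) (5,113/14) (46/9,8) (10,8) (10,11)]
5. Canonical ring: [(5,113/14) (46/9,8) (10,8) (10,11) (5,11)]

Clipped polygon: [(5,113/14) (46/9,8) (10,8) (10,11) (5,11)]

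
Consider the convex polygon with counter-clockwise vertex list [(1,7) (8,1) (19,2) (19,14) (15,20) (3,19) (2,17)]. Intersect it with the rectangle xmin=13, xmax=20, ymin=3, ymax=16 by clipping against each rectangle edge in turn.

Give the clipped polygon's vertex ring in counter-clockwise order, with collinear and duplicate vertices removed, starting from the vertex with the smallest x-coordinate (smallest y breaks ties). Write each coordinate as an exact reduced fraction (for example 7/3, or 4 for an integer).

Clipped polygon: [(13,3) (19,3) (19,14) (53/3,16) (13,16)]

1. After x ≥ 13: [(13,16/11) (19,2) (19,14) (15,20) (13,119/6)]
2. After x ≤ 20: [(13,16/11) (19,2) (19,14) (15,20) (13,119/6)]
3. After y ≥ 3: [(13,3) (19,3) (19,14) (15,20) (13,119/6)]
4. After y ≤ 16: [(13,16) (13,3) (19,3) (19,14) (53/3,16)]
5. Canonical ring: [(13,3) (19,3) (19,14) (53/3,16) (13,16)]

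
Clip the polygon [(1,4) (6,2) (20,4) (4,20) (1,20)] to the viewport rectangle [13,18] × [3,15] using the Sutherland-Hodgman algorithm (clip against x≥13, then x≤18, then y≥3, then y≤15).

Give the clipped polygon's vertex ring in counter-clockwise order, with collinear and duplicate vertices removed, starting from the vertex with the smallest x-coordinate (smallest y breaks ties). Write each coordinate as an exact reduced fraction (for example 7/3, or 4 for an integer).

1. After x ≥ 13: [(13,3) (20,4) (13,11)]
2. After x ≤ 18: [(13,3) (18,26/7) (18,6) (13,11)]
3. After y ≥ 3: [(13,3) (18,26/7) (18,6) (13,11)]
4. After y ≤ 15: [(13,3) (18,26/7) (18,6) (13,11)]
5. Canonical ring: [(13,3) (18,26/7) (18,6) (13,11)]

Clipped polygon: [(13,3) (18,26/7) (18,6) (13,11)]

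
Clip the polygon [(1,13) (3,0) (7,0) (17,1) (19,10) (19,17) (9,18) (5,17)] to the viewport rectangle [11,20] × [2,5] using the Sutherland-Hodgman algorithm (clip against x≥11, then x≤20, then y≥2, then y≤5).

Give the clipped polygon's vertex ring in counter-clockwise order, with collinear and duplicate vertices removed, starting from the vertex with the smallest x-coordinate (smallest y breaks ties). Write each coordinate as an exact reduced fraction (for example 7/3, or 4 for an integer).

1. After x ≥ 11: [(11,2/5) (17,1) (19,10) (19,17) (11,89/5)]
2. After x ≤ 20: [(11,2/5) (17,1) (19,10) (19,17) (11,89/5)]
3. After y ≥ 2: [(11,2) (155/9,2) (19,10) (19,17) (11,89/5)]
4. After y ≤ 5: [(11,5) (11,2) (155/9,2) (161/9,5)]
5. Canonical ring: [(11,2) (155/9,2) (161/9,5) (11,5)]

Clipped polygon: [(11,2) (155/9,2) (161/9,5) (11,5)]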